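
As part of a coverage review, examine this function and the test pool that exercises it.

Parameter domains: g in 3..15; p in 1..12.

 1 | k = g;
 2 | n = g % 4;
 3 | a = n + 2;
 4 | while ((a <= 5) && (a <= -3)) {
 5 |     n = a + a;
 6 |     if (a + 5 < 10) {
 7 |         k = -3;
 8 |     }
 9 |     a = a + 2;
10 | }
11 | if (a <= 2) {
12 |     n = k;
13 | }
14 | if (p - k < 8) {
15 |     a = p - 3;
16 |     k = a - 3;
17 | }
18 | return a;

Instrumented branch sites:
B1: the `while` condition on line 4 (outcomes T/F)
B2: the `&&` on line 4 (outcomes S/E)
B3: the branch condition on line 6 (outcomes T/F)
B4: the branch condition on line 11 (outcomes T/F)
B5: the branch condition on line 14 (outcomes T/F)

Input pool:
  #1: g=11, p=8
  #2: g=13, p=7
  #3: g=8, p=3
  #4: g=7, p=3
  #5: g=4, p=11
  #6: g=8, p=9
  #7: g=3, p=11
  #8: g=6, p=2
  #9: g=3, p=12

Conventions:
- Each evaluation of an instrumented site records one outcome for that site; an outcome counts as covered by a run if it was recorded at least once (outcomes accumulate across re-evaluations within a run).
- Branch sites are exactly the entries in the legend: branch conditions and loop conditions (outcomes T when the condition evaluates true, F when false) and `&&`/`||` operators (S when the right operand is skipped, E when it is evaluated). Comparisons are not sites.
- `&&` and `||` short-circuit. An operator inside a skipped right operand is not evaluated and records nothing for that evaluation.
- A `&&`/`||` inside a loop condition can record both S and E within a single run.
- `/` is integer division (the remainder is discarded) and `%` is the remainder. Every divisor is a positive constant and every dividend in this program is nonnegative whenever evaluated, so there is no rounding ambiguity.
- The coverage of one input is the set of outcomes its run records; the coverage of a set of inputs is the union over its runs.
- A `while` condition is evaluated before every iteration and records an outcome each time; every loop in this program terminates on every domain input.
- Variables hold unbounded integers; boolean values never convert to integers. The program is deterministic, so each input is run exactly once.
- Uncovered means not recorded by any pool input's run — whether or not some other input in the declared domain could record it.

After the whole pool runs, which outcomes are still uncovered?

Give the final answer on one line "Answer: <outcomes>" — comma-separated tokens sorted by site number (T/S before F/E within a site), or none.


run #1 (g=11, p=8) records B1=F, B2=E, B4=F, B5=T
run #2 (g=13, p=7) records B1=F, B2=E, B4=F, B5=T
run #3 (g=8, p=3) records B1=F, B2=E, B4=T, B5=T
run #4 (g=7, p=3) records B1=F, B2=E, B4=F, B5=T
run #5 (g=4, p=11) records B1=F, B2=E, B4=T, B5=T
run #6 (g=8, p=9) records B1=F, B2=E, B4=T, B5=T
run #7 (g=3, p=11) records B1=F, B2=E, B4=F, B5=F
run #8 (g=6, p=2) records B1=F, B2=E, B4=F, B5=T
run #9 (g=3, p=12) records B1=F, B2=E, B4=F, B5=F
union over the pool: B1=F, B2=E, B4=T, B4=F, B5=T, B5=F
uncovered (4 of 10): B1=T, B2=S, B3=T, B3=F
Answer: B1=T, B2=S, B3=T, B3=F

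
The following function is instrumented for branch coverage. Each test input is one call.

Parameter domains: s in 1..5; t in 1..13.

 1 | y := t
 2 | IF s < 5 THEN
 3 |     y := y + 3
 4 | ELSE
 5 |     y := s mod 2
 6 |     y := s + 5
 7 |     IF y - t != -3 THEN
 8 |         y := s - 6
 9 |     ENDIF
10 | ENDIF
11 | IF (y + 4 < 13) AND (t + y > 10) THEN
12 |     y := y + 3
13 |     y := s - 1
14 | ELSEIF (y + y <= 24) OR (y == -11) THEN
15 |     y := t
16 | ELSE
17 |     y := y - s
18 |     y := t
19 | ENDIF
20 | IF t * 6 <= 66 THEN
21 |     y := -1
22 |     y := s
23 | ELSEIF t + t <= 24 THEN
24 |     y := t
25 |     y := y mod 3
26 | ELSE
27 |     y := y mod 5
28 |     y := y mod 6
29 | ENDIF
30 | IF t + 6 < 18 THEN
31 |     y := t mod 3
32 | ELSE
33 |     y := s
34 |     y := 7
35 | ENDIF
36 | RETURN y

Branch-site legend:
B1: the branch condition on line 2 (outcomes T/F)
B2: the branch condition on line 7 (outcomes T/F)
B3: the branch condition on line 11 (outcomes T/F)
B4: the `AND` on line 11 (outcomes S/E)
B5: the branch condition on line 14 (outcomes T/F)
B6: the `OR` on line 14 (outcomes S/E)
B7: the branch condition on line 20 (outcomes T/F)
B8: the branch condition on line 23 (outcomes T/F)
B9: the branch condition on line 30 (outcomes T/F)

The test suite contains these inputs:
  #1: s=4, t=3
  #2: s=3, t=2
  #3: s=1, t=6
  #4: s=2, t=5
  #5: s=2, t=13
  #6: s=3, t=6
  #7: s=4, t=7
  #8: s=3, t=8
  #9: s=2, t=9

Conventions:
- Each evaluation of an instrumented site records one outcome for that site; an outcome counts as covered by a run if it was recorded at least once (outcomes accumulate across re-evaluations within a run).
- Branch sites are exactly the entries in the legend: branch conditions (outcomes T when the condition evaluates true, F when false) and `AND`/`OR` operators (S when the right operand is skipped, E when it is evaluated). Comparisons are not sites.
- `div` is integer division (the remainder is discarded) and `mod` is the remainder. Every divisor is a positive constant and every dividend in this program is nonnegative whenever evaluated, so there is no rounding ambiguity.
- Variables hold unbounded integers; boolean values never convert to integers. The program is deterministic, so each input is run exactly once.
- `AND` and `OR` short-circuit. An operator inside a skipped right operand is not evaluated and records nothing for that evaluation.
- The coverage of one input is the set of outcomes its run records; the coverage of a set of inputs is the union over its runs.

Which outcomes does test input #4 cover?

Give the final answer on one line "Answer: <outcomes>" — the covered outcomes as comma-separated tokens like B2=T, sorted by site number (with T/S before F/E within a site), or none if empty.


Running input #4 (s=2, t=5), event by event:
  B1->T, B4->E, B3->T, B7->T, B9->T
distinct outcomes covered: B1=T, B3=T, B4=E, B7=T, B9=T
Answer: B1=T, B3=T, B4=E, B7=T, B9=T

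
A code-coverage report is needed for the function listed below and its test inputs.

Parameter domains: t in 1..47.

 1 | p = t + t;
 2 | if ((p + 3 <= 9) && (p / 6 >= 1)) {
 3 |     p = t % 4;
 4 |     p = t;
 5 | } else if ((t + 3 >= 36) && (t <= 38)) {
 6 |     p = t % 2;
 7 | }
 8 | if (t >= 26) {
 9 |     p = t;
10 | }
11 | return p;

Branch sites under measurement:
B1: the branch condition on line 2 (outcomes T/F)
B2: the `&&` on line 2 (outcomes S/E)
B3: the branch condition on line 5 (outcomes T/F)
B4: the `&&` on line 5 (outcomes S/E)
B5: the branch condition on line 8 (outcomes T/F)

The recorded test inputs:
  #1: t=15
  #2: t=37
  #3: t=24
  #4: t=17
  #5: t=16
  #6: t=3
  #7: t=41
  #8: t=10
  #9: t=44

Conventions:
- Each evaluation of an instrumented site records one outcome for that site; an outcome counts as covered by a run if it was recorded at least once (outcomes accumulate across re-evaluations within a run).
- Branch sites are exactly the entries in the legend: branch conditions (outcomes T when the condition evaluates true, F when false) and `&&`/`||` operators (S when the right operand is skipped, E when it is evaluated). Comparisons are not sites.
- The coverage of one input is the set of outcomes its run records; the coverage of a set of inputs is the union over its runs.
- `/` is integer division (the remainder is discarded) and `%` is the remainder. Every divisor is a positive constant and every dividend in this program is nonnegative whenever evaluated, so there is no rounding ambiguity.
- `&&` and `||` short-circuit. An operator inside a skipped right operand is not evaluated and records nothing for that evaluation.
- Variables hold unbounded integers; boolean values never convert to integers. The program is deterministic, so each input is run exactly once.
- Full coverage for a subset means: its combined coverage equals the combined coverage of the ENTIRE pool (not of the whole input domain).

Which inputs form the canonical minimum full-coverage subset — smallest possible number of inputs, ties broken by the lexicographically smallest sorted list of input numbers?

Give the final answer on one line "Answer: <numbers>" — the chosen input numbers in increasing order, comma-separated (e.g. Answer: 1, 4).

run #1 (t=15) records B1=F, B2=S, B3=F, B4=S, B5=F
run #2 (t=37) records B1=F, B2=S, B3=T, B4=E, B5=T
run #3 (t=24) records B1=F, B2=S, B3=F, B4=S, B5=F
run #4 (t=17) records B1=F, B2=S, B3=F, B4=S, B5=F
run #5 (t=16) records B1=F, B2=S, B3=F, B4=S, B5=F
run #6 (t=3) records B1=T, B2=E, B5=F
run #7 (t=41) records B1=F, B2=S, B3=F, B4=E, B5=T
run #8 (t=10) records B1=F, B2=S, B3=F, B4=S, B5=F
run #9 (t=44) records B1=F, B2=S, B3=F, B4=E, B5=T
together the pool reaches 10 outcomes: B1=T, B1=F, B2=S, B2=E, B3=T, B3=F, B4=S, B4=E, B5=T, B5=F
size 1 is not enough: best union over all size-1 subsets is 5/10
size 2 is not enough: best union over all size-2 subsets is 8/10
size 3: inputs {1, 2, 6} cover all 10 outcomes, and no lexicographically smaller subset of this size does

Answer: 1, 2, 6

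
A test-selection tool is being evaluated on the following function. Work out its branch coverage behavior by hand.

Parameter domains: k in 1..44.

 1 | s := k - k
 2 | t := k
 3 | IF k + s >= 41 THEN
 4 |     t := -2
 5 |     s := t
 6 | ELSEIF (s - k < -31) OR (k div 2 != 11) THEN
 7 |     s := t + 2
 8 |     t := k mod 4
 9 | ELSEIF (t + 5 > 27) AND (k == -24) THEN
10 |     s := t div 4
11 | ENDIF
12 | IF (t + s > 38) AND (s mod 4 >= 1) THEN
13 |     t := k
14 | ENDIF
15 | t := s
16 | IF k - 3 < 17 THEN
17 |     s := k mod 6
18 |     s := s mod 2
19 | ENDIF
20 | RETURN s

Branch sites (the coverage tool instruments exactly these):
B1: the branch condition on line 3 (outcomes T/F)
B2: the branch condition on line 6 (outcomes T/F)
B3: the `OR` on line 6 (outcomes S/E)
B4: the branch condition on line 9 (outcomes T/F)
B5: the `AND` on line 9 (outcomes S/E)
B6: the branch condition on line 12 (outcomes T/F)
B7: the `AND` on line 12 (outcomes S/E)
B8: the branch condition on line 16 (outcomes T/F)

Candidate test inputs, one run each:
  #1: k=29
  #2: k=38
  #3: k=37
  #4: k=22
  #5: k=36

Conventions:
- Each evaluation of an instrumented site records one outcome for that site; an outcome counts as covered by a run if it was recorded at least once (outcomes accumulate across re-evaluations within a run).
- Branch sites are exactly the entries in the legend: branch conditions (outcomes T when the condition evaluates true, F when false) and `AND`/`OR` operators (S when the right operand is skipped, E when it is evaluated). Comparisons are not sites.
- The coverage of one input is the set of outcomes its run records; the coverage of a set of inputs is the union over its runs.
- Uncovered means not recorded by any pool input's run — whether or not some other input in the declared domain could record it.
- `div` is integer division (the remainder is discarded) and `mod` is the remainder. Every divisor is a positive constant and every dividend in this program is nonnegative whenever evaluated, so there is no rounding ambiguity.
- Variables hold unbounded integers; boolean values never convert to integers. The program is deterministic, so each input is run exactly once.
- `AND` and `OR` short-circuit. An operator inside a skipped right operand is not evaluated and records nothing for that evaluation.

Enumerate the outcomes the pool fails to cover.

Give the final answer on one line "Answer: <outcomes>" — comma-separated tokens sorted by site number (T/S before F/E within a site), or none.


run #1 (k=29) records B1=F, B2=T, B3=E, B6=F, B7=S, B8=F
run #2 (k=38) records B1=F, B2=T, B3=S, B6=F, B7=E, B8=F
run #3 (k=37) records B1=F, B2=T, B3=S, B6=T, B7=E, B8=F
run #4 (k=22) records B1=F, B2=F, B3=E, B4=F, B5=S, B6=F, B7=S, B8=F
run #5 (k=36) records B1=F, B2=T, B3=S, B6=F, B7=S, B8=F
union over the pool: B1=F, B2=T, B2=F, B3=S, B3=E, B4=F, B5=S, B6=T, B6=F, B7=S, B7=E, B8=F
uncovered (4 of 16): B1=T, B4=T, B5=E, B8=T
Answer: B1=T, B4=T, B5=E, B8=T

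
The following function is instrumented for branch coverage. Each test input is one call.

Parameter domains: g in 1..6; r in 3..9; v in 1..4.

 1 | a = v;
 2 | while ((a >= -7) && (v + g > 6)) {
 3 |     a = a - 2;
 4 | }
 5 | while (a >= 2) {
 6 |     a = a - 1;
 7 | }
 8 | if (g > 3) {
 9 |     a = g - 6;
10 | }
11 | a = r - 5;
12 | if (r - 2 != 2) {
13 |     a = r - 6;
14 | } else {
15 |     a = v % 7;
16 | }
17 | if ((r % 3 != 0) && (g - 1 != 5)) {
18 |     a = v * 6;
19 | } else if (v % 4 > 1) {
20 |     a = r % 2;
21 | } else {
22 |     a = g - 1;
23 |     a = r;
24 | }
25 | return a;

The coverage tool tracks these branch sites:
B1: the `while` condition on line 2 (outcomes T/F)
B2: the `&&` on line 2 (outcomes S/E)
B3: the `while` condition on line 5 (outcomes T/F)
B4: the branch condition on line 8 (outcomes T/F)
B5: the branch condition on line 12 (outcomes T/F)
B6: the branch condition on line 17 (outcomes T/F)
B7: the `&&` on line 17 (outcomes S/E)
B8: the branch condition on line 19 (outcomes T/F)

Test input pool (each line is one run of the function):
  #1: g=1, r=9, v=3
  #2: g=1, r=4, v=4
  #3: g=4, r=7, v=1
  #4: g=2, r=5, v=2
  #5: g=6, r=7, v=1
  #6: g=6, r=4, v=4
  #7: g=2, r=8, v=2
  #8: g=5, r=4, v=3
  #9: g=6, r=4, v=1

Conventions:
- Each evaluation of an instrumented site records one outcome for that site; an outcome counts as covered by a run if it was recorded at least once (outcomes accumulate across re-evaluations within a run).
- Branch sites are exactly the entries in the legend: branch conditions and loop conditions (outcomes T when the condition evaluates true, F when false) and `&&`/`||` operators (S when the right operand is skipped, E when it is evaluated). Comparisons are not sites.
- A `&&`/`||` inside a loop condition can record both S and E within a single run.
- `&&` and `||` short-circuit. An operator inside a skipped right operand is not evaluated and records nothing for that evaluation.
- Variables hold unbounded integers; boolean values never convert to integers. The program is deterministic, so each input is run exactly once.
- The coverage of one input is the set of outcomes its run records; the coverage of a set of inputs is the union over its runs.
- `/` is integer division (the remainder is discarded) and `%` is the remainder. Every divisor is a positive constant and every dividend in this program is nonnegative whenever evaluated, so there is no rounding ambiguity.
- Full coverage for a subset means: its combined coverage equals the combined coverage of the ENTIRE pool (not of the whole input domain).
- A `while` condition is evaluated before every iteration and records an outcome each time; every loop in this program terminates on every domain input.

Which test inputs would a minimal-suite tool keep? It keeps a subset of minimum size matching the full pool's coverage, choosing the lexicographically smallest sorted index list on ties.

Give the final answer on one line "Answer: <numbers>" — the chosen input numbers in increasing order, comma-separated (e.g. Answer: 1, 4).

input #1 (g=1, r=9, v=3): events B2->E, B1->F, B3->T, B3->T, B3->F, B4->F, B5->T, B7->S, B6->F, B8->T; covers B1=F, B2=E, B3=T, B3=F, B4=F, B5=T, B6=F, B7=S, B8=T
input #2 (g=1, r=4, v=4): events B2->E, B1->F, B3->T, B3->T, B3->T, B3->F, B4->F, B5->F, B7->E, B6->T; covers B1=F, B2=E, B3=T, B3=F, B4=F, B5=F, B6=T, B7=E
input #3 (g=4, r=7, v=1): events B2->E, B1->F, B3->F, B4->T, B5->T, B7->E, B6->T; covers B1=F, B2=E, B3=F, B4=T, B5=T, B6=T, B7=E
input #4 (g=2, r=5, v=2): events B2->E, B1->F, B3->T, B3->F, B4->F, B5->T, B7->E, B6->T; covers B1=F, B2=E, B3=T, B3=F, B4=F, B5=T, B6=T, B7=E
input #5 (g=6, r=7, v=1): events B2->E, B1->T, B2->E, B1->T, B2->E, B1->T, B2->E, B1->T, B2->E, B1->T, B2->S, B1->F, B3->F, B4->T, ...; covers B1=T, B1=F, B2=S, B2=E, B3=F, B4=T, B5=T, B6=F, B7=E, B8=F
input #6 (g=6, r=4, v=4): events B2->E, B1->T, B2->E, B1->T, B2->E, B1->T, B2->E, B1->T, B2->E, B1->T, B2->E, B1->T, B2->S, B1->F, ...; covers B1=T, B1=F, B2=S, B2=E, B3=F, B4=T, B5=F, B6=F, B7=E, B8=F
input #7 (g=2, r=8, v=2): events B2->E, B1->F, B3->T, B3->F, B4->F, B5->T, B7->E, B6->T; covers B1=F, B2=E, B3=T, B3=F, B4=F, B5=T, B6=T, B7=E
input #8 (g=5, r=4, v=3): events B2->E, B1->T, B2->E, B1->T, B2->E, B1->T, B2->E, B1->T, B2->E, B1->T, B2->E, B1->T, B2->S, B1->F, ...; covers B1=T, B1=F, B2=S, B2=E, B3=F, B4=T, B5=F, B6=T, B7=E
input #9 (g=6, r=4, v=1): events B2->E, B1->T, B2->E, B1->T, B2->E, B1->T, B2->E, B1->T, B2->E, B1->T, B2->S, B1->F, B3->F, B4->T, ...; covers B1=T, B1=F, B2=S, B2=E, B3=F, B4=T, B5=F, B6=F, B7=E, B8=F
union over all inputs: B1=T, B1=F, B2=S, B2=E, B3=T, B3=F, B4=T, B4=F, B5=T, B5=F, B6=T, B6=F, B7=S, B7=E, B8=T, B8=F (16 outcomes)
checked all size-1 subsets: none covers 16 outcomes (max 10/16)
checked all size-2 subsets: none covers 16 outcomes (max 15/16)
at size 3, {1, 2, 5} reaches all 16 outcomes; every lexicographically earlier size-3 subset fails

Answer: 1, 2, 5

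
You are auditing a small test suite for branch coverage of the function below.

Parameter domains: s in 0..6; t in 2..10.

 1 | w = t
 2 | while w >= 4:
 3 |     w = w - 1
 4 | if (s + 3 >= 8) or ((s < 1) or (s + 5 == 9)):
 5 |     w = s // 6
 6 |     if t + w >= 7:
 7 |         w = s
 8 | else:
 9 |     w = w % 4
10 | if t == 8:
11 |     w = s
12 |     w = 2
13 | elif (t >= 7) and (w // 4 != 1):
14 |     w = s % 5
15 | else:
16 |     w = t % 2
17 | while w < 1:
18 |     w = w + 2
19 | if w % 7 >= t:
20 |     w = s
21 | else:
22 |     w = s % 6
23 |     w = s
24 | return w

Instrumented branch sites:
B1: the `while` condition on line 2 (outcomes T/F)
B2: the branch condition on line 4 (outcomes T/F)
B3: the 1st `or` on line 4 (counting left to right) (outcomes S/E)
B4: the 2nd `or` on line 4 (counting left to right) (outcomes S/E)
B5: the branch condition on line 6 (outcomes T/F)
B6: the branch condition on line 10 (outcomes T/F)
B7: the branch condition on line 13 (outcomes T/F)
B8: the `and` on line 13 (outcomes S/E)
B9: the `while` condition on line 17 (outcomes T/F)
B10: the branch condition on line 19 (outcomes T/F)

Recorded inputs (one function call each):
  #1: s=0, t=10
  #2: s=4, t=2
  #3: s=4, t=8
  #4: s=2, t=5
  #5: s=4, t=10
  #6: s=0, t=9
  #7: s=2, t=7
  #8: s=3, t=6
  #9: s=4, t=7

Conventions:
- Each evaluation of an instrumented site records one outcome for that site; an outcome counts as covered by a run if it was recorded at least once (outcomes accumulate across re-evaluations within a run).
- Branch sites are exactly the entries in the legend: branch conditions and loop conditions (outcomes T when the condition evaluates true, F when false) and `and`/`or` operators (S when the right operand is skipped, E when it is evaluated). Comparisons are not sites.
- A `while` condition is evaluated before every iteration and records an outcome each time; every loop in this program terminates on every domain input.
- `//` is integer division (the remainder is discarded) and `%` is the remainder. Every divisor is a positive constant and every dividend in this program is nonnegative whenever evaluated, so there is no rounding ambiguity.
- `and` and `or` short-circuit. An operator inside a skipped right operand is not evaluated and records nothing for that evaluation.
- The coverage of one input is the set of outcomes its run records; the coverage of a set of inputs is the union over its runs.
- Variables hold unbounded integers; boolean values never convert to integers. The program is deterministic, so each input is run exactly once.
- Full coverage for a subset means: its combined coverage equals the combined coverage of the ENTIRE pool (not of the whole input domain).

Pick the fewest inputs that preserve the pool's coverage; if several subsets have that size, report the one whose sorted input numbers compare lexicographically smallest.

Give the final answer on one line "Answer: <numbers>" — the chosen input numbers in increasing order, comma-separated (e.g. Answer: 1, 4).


test 1 (s=0, t=10) hits B1=T, B1=F, B2=T, B3=E, B4=S, B5=T, B6=F, B7=T, B8=E, B9=T, B9=F, B10=F
test 2 (s=4, t=2) hits B1=F, B2=T, B3=E, B4=E, B5=F, B6=F, B7=F, B8=S, B9=T, B9=F, B10=T
test 3 (s=4, t=8) hits B1=T, B1=F, B2=T, B3=E, B4=E, B5=T, B6=T, B9=F, B10=F
test 4 (s=2, t=5) hits B1=T, B1=F, B2=F, B3=E, B4=E, B6=F, B7=F, B8=S, B9=F, B10=F
test 5 (s=4, t=10) hits B1=T, B1=F, B2=T, B3=E, B4=E, B5=T, B6=F, B7=F, B8=E, B9=T, B9=F, B10=F
test 6 (s=0, t=9) hits B1=T, B1=F, B2=T, B3=E, B4=S, B5=T, B6=F, B7=T, B8=E, B9=T, B9=F, B10=F
test 7 (s=2, t=7) hits B1=T, B1=F, B2=F, B3=E, B4=E, B6=F, B7=T, B8=E, B9=F, B10=F
test 8 (s=3, t=6) hits B1=T, B1=F, B2=F, B3=E, B4=E, B6=F, B7=F, B8=S, B9=T, B9=F, B10=F
test 9 (s=4, t=7) hits B1=T, B1=F, B2=T, B3=E, B4=E, B5=T, B6=F, B7=F, B8=E, B9=F, B10=F
pool-wide coverage (19 outcomes): B1=T, B1=F, B2=T, B2=F, B3=E, B4=S, B4=E, B5=T, B5=F, B6=T, B6=F, B7=T, B7=F, B8=S, B8=E, B9=T, B9=F, B10=T, B10=F
no size-1 subset reaches all 19 outcomes (best union: 12/19)
no size-2 subset reaches all 19 outcomes (best union: 17/19)
no size-3 subset reaches all 19 outcomes (best union: 18/19)
at size 4, {1, 2, 3, 4} reaches all 19 outcomes; every lexicographically earlier size-4 subset fails
Answer: 1, 2, 3, 4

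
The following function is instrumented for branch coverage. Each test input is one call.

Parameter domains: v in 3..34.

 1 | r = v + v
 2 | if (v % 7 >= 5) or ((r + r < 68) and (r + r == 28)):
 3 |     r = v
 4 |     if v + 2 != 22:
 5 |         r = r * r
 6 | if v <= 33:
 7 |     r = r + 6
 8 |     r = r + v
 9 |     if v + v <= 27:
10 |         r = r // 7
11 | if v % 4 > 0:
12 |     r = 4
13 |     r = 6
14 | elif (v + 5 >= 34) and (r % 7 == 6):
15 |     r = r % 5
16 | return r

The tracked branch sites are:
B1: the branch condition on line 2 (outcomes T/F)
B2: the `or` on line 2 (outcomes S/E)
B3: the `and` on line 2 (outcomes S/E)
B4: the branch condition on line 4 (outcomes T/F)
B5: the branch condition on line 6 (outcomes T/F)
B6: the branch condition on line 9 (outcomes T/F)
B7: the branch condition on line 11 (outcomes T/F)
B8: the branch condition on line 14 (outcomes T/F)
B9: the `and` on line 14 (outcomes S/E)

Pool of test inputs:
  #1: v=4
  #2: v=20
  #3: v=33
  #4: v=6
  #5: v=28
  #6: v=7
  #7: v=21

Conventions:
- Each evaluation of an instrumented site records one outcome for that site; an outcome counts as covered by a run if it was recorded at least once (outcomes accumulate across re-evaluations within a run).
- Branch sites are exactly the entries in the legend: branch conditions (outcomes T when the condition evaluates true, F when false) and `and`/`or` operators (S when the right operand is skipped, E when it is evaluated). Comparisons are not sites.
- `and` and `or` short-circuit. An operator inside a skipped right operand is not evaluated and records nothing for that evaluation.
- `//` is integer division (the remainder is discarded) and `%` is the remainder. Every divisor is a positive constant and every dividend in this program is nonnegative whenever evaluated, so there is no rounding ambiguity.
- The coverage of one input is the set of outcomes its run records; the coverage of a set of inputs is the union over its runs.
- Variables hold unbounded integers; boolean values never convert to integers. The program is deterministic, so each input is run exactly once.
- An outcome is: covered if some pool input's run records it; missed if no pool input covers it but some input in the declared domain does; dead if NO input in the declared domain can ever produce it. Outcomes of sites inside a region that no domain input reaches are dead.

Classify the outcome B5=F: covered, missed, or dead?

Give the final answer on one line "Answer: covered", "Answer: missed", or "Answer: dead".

no pool input records B5=F
but domain input (v=34) does record it -> reachable, so missed

Answer: missed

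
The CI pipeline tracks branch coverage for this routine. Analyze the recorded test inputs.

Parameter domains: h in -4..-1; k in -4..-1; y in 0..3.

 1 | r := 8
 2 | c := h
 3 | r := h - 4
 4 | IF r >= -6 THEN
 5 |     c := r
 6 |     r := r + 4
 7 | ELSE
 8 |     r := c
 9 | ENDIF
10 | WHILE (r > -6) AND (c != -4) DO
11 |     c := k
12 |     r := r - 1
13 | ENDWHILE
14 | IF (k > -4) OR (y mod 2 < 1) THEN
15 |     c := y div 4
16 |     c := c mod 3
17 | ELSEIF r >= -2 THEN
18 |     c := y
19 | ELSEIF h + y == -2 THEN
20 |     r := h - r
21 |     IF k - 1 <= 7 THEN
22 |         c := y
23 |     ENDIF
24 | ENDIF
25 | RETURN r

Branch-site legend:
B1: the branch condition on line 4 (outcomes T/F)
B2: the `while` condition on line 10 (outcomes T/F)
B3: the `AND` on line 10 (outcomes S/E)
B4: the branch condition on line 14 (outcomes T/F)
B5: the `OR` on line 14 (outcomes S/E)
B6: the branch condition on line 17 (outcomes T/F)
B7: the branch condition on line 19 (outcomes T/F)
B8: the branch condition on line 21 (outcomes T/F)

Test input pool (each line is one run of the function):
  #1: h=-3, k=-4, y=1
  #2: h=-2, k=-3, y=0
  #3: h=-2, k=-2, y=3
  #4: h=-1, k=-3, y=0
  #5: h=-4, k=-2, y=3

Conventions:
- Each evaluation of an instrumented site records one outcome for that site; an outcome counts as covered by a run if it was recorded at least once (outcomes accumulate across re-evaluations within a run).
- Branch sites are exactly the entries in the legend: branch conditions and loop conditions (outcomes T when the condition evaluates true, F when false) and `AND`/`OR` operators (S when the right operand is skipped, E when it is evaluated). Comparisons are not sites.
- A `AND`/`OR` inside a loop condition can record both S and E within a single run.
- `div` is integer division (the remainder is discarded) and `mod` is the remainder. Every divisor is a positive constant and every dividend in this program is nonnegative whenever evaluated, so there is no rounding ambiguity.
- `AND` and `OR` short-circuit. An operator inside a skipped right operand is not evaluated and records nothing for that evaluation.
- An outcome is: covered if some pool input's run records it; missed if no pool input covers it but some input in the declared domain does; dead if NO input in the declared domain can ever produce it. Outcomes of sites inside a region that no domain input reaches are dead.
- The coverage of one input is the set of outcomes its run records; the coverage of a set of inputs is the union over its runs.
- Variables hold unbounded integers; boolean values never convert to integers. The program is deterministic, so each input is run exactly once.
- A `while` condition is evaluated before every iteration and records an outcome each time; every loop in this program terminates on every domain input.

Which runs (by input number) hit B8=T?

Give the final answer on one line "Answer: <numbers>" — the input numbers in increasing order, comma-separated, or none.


input #1 (h=-3, k=-4, y=1): records B8=T
input #2 (h=-2, k=-3, y=0): does not record B8=T
input #3 (h=-2, k=-2, y=3): does not record B8=T
input #4 (h=-1, k=-3, y=0): does not record B8=T
input #5 (h=-4, k=-2, y=3): does not record B8=T
Answer: 1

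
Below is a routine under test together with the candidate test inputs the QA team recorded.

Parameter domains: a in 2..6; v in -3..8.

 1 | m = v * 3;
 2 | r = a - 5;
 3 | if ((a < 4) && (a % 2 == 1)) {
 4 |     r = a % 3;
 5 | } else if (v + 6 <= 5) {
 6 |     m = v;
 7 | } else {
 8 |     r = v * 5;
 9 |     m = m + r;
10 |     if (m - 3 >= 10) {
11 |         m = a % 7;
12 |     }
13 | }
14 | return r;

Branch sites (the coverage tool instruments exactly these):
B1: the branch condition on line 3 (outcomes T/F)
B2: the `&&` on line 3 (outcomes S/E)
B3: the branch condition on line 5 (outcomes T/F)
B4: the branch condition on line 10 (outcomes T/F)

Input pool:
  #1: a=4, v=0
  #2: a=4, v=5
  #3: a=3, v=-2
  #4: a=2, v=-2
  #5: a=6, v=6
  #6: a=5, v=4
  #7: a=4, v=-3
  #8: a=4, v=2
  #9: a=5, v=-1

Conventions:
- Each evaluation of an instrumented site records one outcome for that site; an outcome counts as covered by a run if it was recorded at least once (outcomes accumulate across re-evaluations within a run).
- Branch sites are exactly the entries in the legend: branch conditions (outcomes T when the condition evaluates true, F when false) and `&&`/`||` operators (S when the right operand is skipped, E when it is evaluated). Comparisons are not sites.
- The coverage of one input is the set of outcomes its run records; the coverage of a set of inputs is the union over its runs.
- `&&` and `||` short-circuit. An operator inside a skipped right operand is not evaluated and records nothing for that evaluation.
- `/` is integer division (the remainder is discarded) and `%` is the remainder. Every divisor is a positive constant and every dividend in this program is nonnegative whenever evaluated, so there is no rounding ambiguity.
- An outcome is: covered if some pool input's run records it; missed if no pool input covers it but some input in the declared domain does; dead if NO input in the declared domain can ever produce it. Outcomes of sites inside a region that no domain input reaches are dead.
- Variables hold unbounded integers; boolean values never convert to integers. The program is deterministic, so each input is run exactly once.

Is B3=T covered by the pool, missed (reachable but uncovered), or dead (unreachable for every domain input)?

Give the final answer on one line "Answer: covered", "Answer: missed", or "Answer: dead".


B3=T is recorded by pool input(s) 4, 7, 9 -> covered
Answer: covered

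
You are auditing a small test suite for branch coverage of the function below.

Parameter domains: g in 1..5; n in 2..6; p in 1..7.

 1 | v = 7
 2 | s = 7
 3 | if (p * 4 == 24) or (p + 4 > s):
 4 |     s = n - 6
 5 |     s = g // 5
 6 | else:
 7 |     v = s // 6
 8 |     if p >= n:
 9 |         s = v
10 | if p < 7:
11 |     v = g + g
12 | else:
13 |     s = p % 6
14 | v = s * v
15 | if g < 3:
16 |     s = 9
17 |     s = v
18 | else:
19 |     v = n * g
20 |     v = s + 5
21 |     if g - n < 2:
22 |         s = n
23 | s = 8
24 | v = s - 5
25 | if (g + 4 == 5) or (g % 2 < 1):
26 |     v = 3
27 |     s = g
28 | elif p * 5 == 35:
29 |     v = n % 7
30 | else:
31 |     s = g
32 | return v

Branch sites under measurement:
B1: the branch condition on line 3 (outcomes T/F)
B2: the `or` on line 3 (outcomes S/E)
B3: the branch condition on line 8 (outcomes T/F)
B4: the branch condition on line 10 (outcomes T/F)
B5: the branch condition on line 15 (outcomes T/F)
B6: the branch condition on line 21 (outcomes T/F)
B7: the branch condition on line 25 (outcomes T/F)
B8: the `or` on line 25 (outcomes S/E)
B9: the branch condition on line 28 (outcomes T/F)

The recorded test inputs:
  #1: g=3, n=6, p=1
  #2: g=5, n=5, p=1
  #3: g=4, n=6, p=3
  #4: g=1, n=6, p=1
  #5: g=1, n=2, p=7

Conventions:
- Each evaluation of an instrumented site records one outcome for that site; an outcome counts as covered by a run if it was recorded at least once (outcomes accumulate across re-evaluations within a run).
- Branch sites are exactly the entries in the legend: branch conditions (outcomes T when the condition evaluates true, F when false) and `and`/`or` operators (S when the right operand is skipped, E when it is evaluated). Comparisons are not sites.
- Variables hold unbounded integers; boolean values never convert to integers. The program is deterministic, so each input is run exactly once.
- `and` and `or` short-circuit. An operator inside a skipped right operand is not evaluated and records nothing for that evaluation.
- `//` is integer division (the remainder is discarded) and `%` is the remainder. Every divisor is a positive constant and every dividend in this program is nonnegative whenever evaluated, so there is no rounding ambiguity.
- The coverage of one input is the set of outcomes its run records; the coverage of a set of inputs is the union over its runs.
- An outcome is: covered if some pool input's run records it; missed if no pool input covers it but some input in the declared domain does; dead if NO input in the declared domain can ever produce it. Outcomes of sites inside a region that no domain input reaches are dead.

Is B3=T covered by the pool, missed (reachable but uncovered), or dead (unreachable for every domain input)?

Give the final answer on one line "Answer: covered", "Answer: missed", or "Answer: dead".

no pool input records B3=T
but domain input (g=1, n=2, p=2) does record it -> reachable, so missed

Answer: missed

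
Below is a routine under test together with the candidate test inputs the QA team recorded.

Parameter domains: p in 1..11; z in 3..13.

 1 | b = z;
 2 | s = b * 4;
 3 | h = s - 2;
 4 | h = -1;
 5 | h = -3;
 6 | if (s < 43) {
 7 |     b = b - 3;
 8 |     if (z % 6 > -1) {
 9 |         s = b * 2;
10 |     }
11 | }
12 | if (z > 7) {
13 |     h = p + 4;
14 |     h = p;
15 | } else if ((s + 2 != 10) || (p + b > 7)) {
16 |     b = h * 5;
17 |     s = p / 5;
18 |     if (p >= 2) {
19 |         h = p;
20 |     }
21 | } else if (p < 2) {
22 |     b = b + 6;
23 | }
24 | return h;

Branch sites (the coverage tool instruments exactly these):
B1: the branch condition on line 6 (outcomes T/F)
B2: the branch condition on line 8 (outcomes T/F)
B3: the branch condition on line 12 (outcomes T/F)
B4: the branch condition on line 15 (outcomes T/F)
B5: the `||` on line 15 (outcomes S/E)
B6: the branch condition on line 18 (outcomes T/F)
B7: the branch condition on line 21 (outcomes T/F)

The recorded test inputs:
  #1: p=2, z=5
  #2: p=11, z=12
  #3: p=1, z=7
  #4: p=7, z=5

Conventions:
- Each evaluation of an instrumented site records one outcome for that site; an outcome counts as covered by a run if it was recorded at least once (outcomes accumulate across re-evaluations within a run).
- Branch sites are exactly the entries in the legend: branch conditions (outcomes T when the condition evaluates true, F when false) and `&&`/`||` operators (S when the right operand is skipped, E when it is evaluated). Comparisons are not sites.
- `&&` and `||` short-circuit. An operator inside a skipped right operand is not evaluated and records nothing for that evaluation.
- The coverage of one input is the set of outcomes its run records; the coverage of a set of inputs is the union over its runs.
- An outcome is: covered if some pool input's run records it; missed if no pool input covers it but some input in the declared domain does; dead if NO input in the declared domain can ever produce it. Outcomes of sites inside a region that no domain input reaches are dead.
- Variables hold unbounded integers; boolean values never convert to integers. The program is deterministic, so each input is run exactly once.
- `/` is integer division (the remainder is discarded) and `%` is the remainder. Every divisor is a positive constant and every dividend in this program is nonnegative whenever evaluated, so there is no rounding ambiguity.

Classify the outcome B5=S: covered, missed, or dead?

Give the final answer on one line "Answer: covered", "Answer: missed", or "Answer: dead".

B5=S is recorded by pool input(s) 1, 4 -> covered

Answer: covered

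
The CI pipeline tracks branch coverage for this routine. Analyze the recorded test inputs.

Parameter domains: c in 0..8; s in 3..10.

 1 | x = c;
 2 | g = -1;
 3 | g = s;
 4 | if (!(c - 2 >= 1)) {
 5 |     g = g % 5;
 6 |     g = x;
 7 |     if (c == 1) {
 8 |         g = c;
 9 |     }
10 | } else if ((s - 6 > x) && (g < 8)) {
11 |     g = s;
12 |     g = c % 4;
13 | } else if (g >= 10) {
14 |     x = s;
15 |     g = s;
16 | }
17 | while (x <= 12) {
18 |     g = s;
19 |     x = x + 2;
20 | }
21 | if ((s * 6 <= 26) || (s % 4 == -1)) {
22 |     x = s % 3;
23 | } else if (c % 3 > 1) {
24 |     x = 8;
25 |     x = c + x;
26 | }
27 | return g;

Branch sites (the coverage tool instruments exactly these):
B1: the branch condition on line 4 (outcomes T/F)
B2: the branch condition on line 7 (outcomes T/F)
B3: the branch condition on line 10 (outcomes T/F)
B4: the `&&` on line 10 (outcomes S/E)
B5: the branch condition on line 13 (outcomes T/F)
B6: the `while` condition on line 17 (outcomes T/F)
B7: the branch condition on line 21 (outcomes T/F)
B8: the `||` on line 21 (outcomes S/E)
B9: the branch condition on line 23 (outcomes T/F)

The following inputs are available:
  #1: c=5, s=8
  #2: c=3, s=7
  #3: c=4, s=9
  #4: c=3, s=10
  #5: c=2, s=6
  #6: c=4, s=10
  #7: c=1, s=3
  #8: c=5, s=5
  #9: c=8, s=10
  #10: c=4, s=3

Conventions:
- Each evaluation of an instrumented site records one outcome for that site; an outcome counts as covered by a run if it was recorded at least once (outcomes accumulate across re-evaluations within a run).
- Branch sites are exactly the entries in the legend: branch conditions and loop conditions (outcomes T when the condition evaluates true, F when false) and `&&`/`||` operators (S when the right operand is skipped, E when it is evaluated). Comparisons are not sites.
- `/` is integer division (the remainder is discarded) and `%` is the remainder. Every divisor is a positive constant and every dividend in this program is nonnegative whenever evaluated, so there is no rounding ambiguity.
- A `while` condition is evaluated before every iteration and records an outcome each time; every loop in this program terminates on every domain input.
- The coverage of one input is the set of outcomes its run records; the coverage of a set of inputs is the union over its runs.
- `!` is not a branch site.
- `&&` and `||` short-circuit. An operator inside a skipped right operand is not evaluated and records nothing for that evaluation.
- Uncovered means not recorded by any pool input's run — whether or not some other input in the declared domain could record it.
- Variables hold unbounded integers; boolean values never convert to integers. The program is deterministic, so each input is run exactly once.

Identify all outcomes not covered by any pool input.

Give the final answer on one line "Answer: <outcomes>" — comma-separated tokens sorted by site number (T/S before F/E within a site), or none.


input #1, c=5, s=8: events B1->F, B4->S, B3->F, B5->F, B6->T, B6->T, B6->T, B6->T, B6->F, B8->E, B7->F, B9->T; outcomes B1=F, B3=F, B4=S, B5=F, B6=T, B6=F, B7=F, B8=E, B9=T
input #2, c=3, s=7: events B1->F, B4->S, B3->F, B5->F, B6->T, B6->T, B6->T, B6->T, B6->T, B6->F, B8->E, B7->F, B9->F; outcomes B1=F, B3=F, B4=S, B5=F, B6=T, B6=F, B7=F, B8=E, B9=F
input #3, c=4, s=9: events B1->F, B4->S, B3->F, B5->F, B6->T, B6->T, B6->T, B6->T, B6->T, B6->F, B8->E, B7->F, B9->F; outcomes B1=F, B3=F, B4=S, B5=F, B6=T, B6=F, B7=F, B8=E, B9=F
input #4, c=3, s=10: events B1->F, B4->E, B3->F, B5->T, B6->T, B6->T, B6->F, B8->E, B7->F, B9->F; outcomes B1=F, B3=F, B4=E, B5=T, B6=T, B6=F, B7=F, B8=E, B9=F
input #5, c=2, s=6: events B1->T, B2->F, B6->T, B6->T, B6->T, B6->T, B6->T, B6->T, B6->F, B8->E, B7->F, B9->T; outcomes B1=T, B2=F, B6=T, B6=F, B7=F, B8=E, B9=T
input #6, c=4, s=10: events B1->F, B4->S, B3->F, B5->T, B6->T, B6->T, B6->F, B8->E, B7->F, B9->F; outcomes B1=F, B3=F, B4=S, B5=T, B6=T, B6=F, B7=F, B8=E, B9=F
input #7, c=1, s=3: events B1->T, B2->T, B6->T, B6->T, B6->T, B6->T, B6->T, B6->T, B6->F, B8->S, B7->T; outcomes B1=T, B2=T, B6=T, B6=F, B7=T, B8=S
input #8, c=5, s=5: events B1->F, B4->S, B3->F, B5->F, B6->T, B6->T, B6->T, B6->T, B6->F, B8->E, B7->F, B9->T; outcomes B1=F, B3=F, B4=S, B5=F, B6=T, B6=F, B7=F, B8=E, B9=T
input #9, c=8, s=10: events B1->F, B4->S, B3->F, B5->T, B6->T, B6->T, B6->F, B8->E, B7->F, B9->T; outcomes B1=F, B3=F, B4=S, B5=T, B6=T, B6=F, B7=F, B8=E, B9=T
input #10, c=4, s=3: events B1->F, B4->S, B3->F, B5->F, B6->T, B6->T, B6->T, B6->T, B6->T, B6->F, B8->S, B7->T; outcomes B1=F, B3=F, B4=S, B5=F, B6=T, B6=F, B7=T, B8=S
union over the pool: B1=T, B1=F, B2=T, B2=F, B3=F, B4=S, B4=E, B5=T, B5=F, B6=T, B6=F, B7=T, B7=F, B8=S, B8=E, B9=T, B9=F
uncovered (1 of 18): B3=T
Answer: B3=T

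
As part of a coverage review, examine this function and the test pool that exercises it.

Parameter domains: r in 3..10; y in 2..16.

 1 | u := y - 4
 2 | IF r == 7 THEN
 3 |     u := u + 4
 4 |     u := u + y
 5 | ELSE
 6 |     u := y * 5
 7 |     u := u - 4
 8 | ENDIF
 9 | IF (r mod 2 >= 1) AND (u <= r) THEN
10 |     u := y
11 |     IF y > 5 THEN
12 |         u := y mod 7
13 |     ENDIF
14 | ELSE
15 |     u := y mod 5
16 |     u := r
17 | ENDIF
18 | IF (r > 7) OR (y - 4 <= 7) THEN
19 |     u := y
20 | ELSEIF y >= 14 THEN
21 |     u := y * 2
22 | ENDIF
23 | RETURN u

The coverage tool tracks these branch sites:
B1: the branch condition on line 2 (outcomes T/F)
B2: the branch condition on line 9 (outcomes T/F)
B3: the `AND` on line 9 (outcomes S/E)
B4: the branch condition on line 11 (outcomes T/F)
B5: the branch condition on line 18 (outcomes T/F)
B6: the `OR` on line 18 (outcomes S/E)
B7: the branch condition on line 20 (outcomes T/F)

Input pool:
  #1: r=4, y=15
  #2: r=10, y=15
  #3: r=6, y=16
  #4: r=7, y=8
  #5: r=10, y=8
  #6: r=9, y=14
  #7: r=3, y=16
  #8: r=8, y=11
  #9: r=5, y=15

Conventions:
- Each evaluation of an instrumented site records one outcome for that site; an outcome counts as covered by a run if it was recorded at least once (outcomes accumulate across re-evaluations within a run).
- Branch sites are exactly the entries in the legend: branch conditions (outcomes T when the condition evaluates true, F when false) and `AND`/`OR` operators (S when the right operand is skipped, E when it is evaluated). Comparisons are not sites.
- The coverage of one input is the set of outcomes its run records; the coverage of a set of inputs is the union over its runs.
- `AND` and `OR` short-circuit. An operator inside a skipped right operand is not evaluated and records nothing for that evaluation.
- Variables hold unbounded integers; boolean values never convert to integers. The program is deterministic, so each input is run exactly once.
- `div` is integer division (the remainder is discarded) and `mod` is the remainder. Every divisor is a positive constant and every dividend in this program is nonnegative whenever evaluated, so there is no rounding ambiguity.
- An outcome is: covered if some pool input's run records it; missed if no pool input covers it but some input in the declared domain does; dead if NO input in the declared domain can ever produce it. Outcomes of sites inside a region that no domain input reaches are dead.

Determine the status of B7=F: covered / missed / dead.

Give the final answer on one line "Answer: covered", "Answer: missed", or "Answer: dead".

no pool input records B7=F
but domain input (r=3, y=12) does record it -> reachable, so missed

Answer: missed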